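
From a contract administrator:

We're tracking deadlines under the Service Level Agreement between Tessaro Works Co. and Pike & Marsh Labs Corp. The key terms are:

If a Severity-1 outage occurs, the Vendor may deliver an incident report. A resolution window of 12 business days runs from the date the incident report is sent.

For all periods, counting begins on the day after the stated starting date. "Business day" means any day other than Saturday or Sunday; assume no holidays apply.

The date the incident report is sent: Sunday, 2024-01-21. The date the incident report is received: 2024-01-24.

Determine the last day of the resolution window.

2024-02-06

The last day of the resolution window: counting 12 business days from Sunday, 2024-01-21 (Jan 22, Jan 23, Jan 24, Jan 25, …, Feb 2, Feb 5, Feb 6, skipping weekends) reaches Tuesday, 2024-02-06.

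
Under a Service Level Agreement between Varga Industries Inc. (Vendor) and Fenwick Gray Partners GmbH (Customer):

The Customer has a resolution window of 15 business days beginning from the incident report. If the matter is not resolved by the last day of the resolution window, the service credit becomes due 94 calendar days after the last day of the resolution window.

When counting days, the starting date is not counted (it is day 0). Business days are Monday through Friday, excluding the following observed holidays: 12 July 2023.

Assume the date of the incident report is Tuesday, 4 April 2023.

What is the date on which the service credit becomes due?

The last day of the resolution window: 15 business days after Tuesday, 4 April 2023, skipping weekends — Apr 5, Apr 6, Apr 7, Apr 10, …, Apr 21, Apr 24, Apr 25 — lands on Tuesday, 25 April 2023.
The date on which the service credit becomes due: 94 calendar days after 25 April 2023 is 28 July 2023.

28 July 2023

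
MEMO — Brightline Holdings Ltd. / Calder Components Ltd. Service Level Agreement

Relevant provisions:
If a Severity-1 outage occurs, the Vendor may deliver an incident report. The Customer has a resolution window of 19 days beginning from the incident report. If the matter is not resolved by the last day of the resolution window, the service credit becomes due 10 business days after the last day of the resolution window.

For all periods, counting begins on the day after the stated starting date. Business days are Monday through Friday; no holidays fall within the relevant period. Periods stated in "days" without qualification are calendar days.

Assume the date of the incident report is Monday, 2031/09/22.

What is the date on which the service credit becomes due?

2031/10/24

Adding 19 calendar days to 2031/09/22 gives 2031/10/11, which is the last day of the resolution window.
From Saturday, 2031/10/11, 10 business days (Oct 13, Oct 14, Oct 15, Oct 16, Oct 17, Oct 20, Oct 21, Oct 22, Oct 23, Oct 24, skipping weekends) brings us to Friday, 2031/10/24, which is the date on which the service credit becomes due.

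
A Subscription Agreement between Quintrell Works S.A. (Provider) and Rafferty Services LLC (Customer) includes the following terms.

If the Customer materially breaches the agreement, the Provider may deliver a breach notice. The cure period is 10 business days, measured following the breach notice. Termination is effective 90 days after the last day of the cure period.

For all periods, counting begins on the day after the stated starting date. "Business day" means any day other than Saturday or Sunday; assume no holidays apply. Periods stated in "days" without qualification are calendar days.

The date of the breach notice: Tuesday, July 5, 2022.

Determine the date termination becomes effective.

From Tuesday, July 5, 2022, 10 business days (Jul 6, Jul 7, Jul 8, Jul 11, Jul 12, Jul 13, Jul 14, Jul 15, Jul 18, Jul 19, skipping weekends) brings us to Tuesday, July 19, 2022, which is the last day of the cure period.
The date termination becomes effective: July 19, 2022 + 90 days = October 17, 2022.

October 17, 2022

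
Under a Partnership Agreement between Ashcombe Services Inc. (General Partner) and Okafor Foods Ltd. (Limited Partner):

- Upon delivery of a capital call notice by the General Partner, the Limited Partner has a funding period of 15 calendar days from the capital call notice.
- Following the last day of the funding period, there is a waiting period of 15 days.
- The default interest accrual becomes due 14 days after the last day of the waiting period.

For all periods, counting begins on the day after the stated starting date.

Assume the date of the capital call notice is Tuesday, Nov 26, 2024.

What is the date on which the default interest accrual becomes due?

Jan 9, 2025

Adding 15 calendar days to Nov 26, 2024 gives Dec 11, 2024, which is the last day of the funding period.
The last day of the waiting period: 15 calendar days after Dec 11, 2024 is Dec 26, 2024.
The date on which the default interest accrual becomes due: 14 calendar days after Dec 26, 2024 is Jan 9, 2025.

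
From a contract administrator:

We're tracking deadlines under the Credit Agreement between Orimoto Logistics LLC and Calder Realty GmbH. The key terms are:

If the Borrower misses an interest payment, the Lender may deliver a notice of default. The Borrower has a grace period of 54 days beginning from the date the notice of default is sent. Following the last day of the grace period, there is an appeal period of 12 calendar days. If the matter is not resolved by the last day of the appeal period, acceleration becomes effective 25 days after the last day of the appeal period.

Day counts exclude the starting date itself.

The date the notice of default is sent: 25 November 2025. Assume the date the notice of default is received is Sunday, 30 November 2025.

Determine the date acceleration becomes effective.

The last day of the grace period: 54 calendar days after 25 November 2025 is 18 January 2026.
The last day of the appeal period: 12 calendar days after 18 January 2026 is 30 January 2026.
The date acceleration becomes effective: 30 January 2026 + 25 days = 24 February 2026.

24 February 2026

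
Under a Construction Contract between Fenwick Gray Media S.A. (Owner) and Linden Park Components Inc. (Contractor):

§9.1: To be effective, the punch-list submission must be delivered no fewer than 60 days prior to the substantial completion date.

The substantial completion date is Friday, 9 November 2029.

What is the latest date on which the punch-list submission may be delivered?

10 September 2029

9 November 2029 minus 60 days is 10 September 2029.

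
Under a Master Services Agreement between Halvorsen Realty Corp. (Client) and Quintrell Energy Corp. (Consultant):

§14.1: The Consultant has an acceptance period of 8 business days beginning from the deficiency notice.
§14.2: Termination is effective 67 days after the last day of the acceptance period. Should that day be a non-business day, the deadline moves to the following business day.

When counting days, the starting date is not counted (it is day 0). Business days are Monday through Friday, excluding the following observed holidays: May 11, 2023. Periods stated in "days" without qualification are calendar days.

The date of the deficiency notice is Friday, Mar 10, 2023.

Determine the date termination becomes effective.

May 29, 2023

The last day of the acceptance period: counting 8 business days from Friday, Mar 10, 2023 (Mar 13, Mar 14, Mar 15, Mar 16, Mar 17, Mar 20, Mar 21, Mar 22, skipping weekends) reaches Wednesday, Mar 22, 2023.
The date termination becomes effective: Mar 22, 2023 + 67 days = May 28, 2023. That falls on a Sunday, so it rolls to the next business day, Monday, May 29, 2023.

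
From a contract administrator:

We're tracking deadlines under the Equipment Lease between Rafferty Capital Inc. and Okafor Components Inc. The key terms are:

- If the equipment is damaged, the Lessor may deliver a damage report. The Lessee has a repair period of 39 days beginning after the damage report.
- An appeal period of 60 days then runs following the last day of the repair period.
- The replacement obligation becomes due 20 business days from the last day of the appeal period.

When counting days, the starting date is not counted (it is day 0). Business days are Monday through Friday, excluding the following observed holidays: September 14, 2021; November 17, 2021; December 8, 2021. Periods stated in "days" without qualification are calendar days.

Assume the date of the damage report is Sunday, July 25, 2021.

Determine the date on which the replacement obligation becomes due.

November 30, 2021

The last day of the repair period: 39 calendar days after July 25, 2021 is September 2, 2021.
The last day of the appeal period: September 2, 2021 + 60 days = November 1, 2021.
The date on which the replacement obligation becomes due: counting 20 business days from Monday, November 1, 2021 (Nov 2, Nov 3, Nov 4, Nov 5, …, Nov 26, Nov 29, Nov 30, skipping weekends and the listed holiday on Nov 17) reaches Tuesday, November 30, 2021.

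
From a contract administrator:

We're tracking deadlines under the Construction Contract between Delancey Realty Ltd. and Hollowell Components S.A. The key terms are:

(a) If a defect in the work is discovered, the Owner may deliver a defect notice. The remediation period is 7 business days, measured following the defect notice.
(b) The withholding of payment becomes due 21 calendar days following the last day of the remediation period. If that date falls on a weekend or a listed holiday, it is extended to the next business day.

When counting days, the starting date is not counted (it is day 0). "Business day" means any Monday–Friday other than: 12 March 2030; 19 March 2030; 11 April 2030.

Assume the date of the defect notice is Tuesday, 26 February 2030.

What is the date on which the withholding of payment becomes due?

From Tuesday, 26 February 2030, 7 business days (Feb 27, Feb 28, Mar 1, Mar 4, Mar 5, Mar 6, Mar 7, skipping weekends) brings us to Thursday, 7 March 2030, which is the last day of the remediation period.
The date on which the withholding of payment becomes due: 7 March 2030 + 21 days = 28 March 2030. 28 March 2030 is a Thursday and is not a listed holiday, so no roll-forward applies.

28 March 2030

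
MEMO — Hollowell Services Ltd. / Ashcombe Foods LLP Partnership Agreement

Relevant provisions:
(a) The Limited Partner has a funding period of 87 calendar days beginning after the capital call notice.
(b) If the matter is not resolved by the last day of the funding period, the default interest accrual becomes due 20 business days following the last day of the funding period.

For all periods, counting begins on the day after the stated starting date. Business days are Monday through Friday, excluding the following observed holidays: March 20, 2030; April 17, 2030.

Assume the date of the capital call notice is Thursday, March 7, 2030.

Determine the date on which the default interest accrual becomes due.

June 28, 2030

The last day of the funding period: March 7, 2030 + 87 days = June 2, 2030.
The date on which the default interest accrual becomes due: 20 business days after Sunday, June 2, 2030, skipping weekends — Jun 3, Jun 4, Jun 5, Jun 6, …, Jun 26, Jun 27, Jun 28 — lands on Friday, June 28, 2030.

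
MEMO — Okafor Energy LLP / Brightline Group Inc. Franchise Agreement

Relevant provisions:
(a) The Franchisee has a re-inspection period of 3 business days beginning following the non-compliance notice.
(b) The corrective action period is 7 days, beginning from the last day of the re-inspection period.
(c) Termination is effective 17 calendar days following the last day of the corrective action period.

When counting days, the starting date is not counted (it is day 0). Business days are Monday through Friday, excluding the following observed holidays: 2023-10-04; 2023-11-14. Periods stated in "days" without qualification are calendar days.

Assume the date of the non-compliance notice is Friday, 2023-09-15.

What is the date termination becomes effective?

2023-10-14

From Friday, 2023-09-15, 3 business days (Sep 18, Sep 19, Sep 20, skipping weekends) brings us to Wednesday, 2023-09-20, which is the last day of the re-inspection period.
Adding 7 calendar days to 2023-09-20 gives 2023-09-27, which is the last day of the corrective action period.
Adding 17 calendar days to 2023-09-27 gives 2023-10-14, which is the date termination becomes effective.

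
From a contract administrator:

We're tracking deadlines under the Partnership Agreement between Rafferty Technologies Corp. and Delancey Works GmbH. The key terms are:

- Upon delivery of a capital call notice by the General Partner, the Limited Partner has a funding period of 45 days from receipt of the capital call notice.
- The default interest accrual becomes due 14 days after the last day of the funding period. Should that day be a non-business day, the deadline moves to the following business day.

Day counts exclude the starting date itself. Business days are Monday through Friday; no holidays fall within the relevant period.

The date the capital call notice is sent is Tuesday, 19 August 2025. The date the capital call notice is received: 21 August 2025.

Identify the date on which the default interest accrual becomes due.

20 October 2025

The last day of the funding period: 21 August 2025 + 45 days = 5 October 2025.
Adding 14 calendar days to 5 October 2025 gives 19 October 2025, which is the date on which the default interest accrual becomes due. That falls on a Sunday, so it rolls to the next business day, Monday, 20 October 2025.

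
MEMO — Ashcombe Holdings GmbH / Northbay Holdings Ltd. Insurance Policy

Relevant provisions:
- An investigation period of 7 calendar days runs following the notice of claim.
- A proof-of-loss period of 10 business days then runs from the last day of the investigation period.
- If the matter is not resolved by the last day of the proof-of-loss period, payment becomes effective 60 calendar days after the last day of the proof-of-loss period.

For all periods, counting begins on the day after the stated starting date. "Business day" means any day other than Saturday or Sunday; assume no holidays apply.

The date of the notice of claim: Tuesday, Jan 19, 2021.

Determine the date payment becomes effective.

The last day of the investigation period: 7 calendar days after Jan 19, 2021 is Jan 26, 2021.
From Tuesday, Jan 26, 2021, 10 business days (Jan 27, Jan 28, Jan 29, Feb 1, Feb 2, Feb 3, Feb 4, Feb 5, Feb 8, Feb 9, skipping weekends) brings us to Tuesday, Feb 9, 2021, which is the last day of the proof-of-loss period.
The date payment becomes effective: 60 calendar days after Feb 9, 2021 is Apr 10, 2021.

Apr 10, 2021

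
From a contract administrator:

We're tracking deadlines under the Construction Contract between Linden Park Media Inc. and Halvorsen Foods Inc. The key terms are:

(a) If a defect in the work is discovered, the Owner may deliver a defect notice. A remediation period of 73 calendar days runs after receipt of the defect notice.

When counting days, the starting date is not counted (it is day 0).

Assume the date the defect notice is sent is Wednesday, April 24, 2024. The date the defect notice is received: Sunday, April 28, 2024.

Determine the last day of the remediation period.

July 10, 2024

Adding 73 calendar days to April 28, 2024 gives July 10, 2024, which is the last day of the remediation period.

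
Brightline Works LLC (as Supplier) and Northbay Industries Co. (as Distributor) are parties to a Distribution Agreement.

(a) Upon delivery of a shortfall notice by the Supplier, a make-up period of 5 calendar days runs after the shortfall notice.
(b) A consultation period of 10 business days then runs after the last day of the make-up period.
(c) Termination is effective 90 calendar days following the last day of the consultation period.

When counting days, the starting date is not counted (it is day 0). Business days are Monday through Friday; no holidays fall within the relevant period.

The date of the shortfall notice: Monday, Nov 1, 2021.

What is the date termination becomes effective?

The last day of the make-up period: 5 calendar days after Nov 1, 2021 is Nov 6, 2021.
From Saturday, Nov 6, 2021, 10 business days (Nov 8, Nov 9, Nov 10, Nov 11, Nov 12, Nov 15, Nov 16, Nov 17, Nov 18, Nov 19, skipping weekends) brings us to Friday, Nov 19, 2021, which is the last day of the consultation period.
The date termination becomes effective: 90 calendar days after Nov 19, 2021 is Feb 17, 2022.

Feb 17, 2022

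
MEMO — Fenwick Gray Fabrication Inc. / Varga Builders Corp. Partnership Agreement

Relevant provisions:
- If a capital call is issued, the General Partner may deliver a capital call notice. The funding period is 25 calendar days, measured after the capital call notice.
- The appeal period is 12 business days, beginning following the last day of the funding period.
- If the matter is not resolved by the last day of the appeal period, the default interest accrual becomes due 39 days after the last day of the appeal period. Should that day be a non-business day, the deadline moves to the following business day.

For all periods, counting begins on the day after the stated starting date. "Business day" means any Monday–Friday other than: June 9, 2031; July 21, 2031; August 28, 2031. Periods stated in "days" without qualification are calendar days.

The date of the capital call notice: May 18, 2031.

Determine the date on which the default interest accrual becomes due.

August 8, 2031

The last day of the funding period: 25 calendar days after May 18, 2031 is June 12, 2031.
The last day of the appeal period: counting 12 business days from Thursday, June 12, 2031 (Jun 13, Jun 16, Jun 17, Jun 18, …, Jun 26, Jun 27, Jun 30, skipping weekends) reaches Monday, June 30, 2031.
The date on which the default interest accrual becomes due: 39 calendar days after June 30, 2031 is August 8, 2031. August 8, 2031 is a Friday and is not a listed holiday, so no roll-forward applies.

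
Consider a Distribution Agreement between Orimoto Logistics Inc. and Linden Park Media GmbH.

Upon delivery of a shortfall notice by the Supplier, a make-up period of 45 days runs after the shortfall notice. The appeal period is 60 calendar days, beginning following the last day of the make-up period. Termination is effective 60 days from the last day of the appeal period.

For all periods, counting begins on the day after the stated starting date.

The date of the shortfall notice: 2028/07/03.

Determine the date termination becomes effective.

2028/12/15

Adding 45 calendar days to 2028/07/03 gives 2028/08/17, which is the last day of the make-up period.
Adding 60 calendar days to 2028/08/17 gives 2028/10/16, which is the last day of the appeal period.
The date termination becomes effective: 2028/10/16 + 60 days = 2028/12/15.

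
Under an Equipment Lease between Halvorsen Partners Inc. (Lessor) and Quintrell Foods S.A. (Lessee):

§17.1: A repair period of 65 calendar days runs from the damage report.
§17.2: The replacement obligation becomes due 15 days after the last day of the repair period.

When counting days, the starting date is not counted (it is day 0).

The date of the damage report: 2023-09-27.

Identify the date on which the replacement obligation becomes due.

The last day of the repair period: 65 calendar days after 2023-09-27 is 2023-12-01.
Adding 15 calendar days to 2023-12-01 gives 2023-12-16, which is the date on which the replacement obligation becomes due.

2023-12-16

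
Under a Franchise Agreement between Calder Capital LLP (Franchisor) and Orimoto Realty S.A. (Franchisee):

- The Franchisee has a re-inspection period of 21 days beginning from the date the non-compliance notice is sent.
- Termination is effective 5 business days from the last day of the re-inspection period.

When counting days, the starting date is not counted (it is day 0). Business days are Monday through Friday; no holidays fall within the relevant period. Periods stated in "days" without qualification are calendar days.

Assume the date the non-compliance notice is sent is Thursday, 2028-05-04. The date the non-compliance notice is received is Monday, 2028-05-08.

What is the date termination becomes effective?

2028-06-01

The last day of the re-inspection period: 21 calendar days after 2028-05-04 is 2028-05-25.
From Thursday, 2028-05-25, 5 business days (May 26, May 29, May 30, May 31, Jun 1, skipping weekends) brings us to Thursday, 2028-06-01, which is the date termination becomes effective.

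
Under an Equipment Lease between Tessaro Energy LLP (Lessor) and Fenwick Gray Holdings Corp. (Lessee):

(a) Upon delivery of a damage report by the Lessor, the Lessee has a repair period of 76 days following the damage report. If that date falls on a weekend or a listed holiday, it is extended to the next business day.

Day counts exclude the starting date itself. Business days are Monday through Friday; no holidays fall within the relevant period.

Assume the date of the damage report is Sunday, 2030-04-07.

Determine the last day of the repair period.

Adding 76 calendar days to 2030-04-07 gives 2030-06-22, which is the last day of the repair period. That falls on a Saturday, so it rolls to the next business day, Monday, 2030-06-24.

2030-06-24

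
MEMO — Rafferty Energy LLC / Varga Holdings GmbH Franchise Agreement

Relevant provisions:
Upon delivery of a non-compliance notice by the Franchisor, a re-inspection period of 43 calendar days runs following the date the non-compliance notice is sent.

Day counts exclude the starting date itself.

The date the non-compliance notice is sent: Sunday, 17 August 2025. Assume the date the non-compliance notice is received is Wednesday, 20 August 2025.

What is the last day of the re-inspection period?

29 September 2025

Adding 43 calendar days to 17 August 2025 gives 29 September 2025, which is the last day of the re-inspection period.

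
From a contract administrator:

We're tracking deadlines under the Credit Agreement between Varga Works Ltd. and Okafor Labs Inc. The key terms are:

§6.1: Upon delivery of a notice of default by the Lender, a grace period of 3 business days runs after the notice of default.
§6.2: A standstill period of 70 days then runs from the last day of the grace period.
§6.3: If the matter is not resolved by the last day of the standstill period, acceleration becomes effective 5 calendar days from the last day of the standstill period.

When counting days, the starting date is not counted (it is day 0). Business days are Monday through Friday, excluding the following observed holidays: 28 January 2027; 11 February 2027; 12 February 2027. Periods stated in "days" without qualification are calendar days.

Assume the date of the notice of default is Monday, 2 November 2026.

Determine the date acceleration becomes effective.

19 January 2027

The last day of the grace period: counting 3 business days from Monday, 2 November 2026 (Nov 3, Nov 4, Nov 5, skipping weekends) reaches Thursday, 5 November 2026.
The last day of the standstill period: 5 November 2026 + 70 days = 14 January 2027.
Adding 5 calendar days to 14 January 2027 gives 19 January 2027, which is the date acceleration becomes effective.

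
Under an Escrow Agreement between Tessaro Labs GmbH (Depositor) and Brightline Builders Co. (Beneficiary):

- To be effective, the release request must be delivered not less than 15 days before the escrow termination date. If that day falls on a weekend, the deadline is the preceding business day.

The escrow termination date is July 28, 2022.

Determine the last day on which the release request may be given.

July 13, 2022

July 28, 2022 minus 15 days is July 13, 2022. That is a Wednesday, so no adjustment is needed.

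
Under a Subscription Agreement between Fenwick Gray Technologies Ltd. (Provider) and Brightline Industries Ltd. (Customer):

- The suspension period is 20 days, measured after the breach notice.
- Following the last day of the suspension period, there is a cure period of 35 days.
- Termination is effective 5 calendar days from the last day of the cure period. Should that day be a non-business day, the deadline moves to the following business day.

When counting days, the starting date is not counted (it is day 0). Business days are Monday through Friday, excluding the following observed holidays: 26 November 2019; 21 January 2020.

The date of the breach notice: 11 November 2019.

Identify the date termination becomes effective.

10 January 2020

Adding 20 calendar days to 11 November 2019 gives 1 December 2019, which is the last day of the suspension period.
The last day of the cure period: 1 December 2019 + 35 days = 5 January 2020.
Adding 5 calendar days to 5 January 2020 gives 10 January 2020, which is the date termination becomes effective. 10 January 2020 is a Friday and is not a listed holiday, so no roll-forward applies.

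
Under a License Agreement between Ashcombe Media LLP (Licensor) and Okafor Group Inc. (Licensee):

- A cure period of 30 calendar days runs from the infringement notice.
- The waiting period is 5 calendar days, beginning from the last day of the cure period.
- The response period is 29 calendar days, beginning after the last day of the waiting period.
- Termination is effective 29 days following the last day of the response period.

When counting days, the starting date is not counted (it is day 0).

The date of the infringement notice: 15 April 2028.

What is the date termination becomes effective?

17 July 2028

The last day of the cure period: 30 calendar days after 15 April 2028 is 15 May 2028.
The last day of the waiting period: 15 May 2028 + 5 days = 20 May 2028.
The last day of the response period: 29 calendar days after 20 May 2028 is 18 June 2028.
The date termination becomes effective: 29 calendar days after 18 June 2028 is 17 July 2028.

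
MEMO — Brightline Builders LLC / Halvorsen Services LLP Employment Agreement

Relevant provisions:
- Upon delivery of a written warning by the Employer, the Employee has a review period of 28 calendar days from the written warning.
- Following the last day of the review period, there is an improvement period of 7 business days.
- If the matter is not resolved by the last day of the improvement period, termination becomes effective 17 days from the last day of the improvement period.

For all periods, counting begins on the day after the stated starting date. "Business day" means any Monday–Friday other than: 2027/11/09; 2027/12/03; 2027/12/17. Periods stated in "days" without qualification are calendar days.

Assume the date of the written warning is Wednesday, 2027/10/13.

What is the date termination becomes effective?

2027/12/06

The last day of the review period: 2027/10/13 + 28 days = 2027/11/10.
The last day of the improvement period: 7 business days after Wednesday, 2027/11/10, skipping weekends — Nov 11, Nov 12, Nov 15, Nov 16, Nov 17, Nov 18, Nov 19 — lands on Friday, 2027/11/19.
The date termination becomes effective: 2027/11/19 + 17 days = 2027/12/06.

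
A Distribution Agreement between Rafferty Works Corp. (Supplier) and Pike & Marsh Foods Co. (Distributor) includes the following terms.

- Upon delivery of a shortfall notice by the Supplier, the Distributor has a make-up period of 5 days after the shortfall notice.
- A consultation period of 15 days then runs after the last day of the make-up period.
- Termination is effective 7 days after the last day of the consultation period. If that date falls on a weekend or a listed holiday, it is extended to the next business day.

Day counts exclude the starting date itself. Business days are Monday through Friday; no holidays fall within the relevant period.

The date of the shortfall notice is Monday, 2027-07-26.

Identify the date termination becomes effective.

The last day of the make-up period: 5 calendar days after 2027-07-26 is 2027-07-31.
Adding 15 calendar days to 2027-07-31 gives 2027-08-15, which is the last day of the consultation period.
Adding 7 calendar days to 2027-08-15 gives 2027-08-22, which is the date termination becomes effective. That falls on a Sunday, so it rolls to the next business day, Monday, 2027-08-23.

2027-08-23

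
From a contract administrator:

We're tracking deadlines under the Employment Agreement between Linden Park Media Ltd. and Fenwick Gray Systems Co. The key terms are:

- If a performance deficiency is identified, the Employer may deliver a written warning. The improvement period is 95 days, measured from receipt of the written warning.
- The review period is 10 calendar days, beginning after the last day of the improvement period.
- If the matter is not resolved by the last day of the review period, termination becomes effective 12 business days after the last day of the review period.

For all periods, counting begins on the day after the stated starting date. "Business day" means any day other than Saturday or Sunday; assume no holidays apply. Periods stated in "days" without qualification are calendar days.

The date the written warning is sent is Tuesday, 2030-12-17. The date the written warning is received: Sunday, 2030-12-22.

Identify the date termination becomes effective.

2031-04-22

The last day of the improvement period: 2030-12-22 + 95 days = 2031-03-27.
The last day of the review period: 10 calendar days after 2031-03-27 is 2031-04-06.
From Sunday, 2031-04-06, 12 business days (Apr 7, Apr 8, Apr 9, Apr 10, …, Apr 18, Apr 21, Apr 22, skipping weekends) brings us to Tuesday, 2031-04-22, which is the date termination becomes effective.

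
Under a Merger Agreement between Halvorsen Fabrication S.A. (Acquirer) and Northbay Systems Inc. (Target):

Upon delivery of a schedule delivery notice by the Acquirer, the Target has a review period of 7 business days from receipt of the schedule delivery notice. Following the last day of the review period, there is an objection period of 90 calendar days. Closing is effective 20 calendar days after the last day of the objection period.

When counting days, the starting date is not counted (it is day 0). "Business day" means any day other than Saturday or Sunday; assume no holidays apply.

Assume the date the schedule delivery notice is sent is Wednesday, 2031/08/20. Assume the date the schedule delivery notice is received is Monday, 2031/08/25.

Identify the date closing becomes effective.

The last day of the review period: 7 business days after Monday, 2031/08/25, skipping weekends — Aug 26, Aug 27, Aug 28, Aug 29, Sep 1, Sep 2, Sep 3 — lands on Wednesday, 2031/09/03.
Adding 90 calendar days to 2031/09/03 gives 2031/12/02, which is the last day of the objection period.
Adding 20 calendar days to 2031/12/02 gives 2031/12/22, which is the date closing becomes effective.

2031/12/22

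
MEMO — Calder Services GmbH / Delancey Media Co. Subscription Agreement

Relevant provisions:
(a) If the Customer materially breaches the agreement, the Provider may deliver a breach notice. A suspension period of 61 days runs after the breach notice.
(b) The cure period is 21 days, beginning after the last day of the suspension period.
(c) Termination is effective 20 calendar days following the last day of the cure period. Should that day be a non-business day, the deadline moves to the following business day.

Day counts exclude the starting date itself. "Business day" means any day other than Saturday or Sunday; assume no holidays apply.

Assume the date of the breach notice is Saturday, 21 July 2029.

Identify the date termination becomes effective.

The last day of the suspension period: 21 July 2029 + 61 days = 20 September 2029.
Adding 21 calendar days to 20 September 2029 gives 11 October 2029, which is the last day of the cure period.
The date termination becomes effective: 20 calendar days after 11 October 2029 is 31 October 2029. 31 October 2029 is a Wednesday, so no roll-forward applies.

31 October 2029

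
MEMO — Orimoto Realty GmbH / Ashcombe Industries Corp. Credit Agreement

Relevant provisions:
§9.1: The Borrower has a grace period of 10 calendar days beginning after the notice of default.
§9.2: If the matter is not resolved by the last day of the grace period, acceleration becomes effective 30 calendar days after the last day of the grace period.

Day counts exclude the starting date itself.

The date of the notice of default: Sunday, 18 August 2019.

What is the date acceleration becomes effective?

27 September 2019

Adding 10 calendar days to 18 August 2019 gives 28 August 2019, which is the last day of the grace period.
The date acceleration becomes effective: 28 August 2019 + 30 days = 27 September 2019.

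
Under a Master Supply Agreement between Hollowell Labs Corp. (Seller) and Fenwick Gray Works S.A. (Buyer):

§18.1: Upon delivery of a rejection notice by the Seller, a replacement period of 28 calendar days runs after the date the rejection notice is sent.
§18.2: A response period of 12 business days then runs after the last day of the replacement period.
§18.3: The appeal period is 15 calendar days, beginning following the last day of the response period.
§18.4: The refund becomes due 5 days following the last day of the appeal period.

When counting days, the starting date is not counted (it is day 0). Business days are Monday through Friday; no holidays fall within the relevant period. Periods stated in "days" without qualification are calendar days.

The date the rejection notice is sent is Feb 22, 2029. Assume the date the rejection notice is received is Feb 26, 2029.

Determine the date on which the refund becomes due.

The last day of the replacement period: 28 calendar days after Feb 22, 2029 is Mar 22, 2029.
The last day of the response period: counting 12 business days from Thursday, Mar 22, 2029 (Mar 23, Mar 26, Mar 27, Mar 28, …, Apr 5, Apr 6, Apr 9, skipping weekends) reaches Monday, Apr 9, 2029.
The last day of the appeal period: Apr 9, 2029 + 15 days = Apr 24, 2029.
The date on which the refund becomes due: Apr 24, 2029 + 5 days = Apr 29, 2029.

Apr 29, 2029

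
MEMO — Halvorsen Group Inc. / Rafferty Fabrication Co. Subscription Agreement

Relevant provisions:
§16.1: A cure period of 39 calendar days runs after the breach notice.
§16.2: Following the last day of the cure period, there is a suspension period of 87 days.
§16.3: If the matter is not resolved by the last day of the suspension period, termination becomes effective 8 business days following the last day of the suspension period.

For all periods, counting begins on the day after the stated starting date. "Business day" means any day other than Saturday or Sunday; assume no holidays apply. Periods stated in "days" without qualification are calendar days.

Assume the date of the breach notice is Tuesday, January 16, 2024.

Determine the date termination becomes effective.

The last day of the cure period: 39 calendar days after January 16, 2024 is February 24, 2024.
Adding 87 calendar days to February 24, 2024 gives May 21, 2024, which is the last day of the suspension period.
The date termination becomes effective: counting 8 business days from Tuesday, May 21, 2024 (May 22, May 23, May 24, May 27, May 28, May 29, May 30, May 31, skipping weekends) reaches Friday, May 31, 2024.

May 31, 2024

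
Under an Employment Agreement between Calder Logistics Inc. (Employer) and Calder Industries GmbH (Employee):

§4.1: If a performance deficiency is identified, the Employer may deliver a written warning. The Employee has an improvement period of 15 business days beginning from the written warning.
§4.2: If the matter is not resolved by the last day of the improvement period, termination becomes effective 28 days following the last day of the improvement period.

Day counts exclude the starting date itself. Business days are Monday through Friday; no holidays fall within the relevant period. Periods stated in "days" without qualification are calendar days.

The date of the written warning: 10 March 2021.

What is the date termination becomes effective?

The last day of the improvement period: 15 business days after Wednesday, 10 March 2021, skipping weekends — Mar 11, Mar 12, Mar 15, Mar 16, …, Mar 29, Mar 30, Mar 31 — lands on Wednesday, 31 March 2021.
The date termination becomes effective: 31 March 2021 + 28 days = 28 April 2021.

28 April 2021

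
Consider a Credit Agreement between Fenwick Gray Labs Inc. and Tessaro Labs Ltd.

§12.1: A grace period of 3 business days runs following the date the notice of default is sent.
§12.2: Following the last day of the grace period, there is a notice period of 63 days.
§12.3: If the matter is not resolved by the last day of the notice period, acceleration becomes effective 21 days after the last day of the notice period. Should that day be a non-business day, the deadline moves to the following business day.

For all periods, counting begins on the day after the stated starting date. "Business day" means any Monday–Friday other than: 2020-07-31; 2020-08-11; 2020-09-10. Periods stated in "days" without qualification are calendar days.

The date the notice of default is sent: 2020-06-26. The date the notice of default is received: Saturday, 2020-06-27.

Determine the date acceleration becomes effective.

2020-09-23

From Friday, 2020-06-26, 3 business days (Jun 29, Jun 30, Jul 1, skipping weekends) brings us to Wednesday, 2020-07-01, which is the last day of the grace period.
The last day of the notice period: 2020-07-01 + 63 days = 2020-09-02.
Adding 21 calendar days to 2020-09-02 gives 2020-09-23, which is the date acceleration becomes effective. 2020-09-23 is a Wednesday and is not a listed holiday, so no roll-forward applies.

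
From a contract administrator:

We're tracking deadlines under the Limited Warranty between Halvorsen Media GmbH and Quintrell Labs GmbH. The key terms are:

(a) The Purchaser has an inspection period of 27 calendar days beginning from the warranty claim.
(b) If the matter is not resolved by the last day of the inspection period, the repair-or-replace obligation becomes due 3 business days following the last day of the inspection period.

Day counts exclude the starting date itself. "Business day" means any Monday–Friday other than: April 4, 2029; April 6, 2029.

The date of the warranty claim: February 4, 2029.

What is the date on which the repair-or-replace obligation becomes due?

The last day of the inspection period: February 4, 2029 + 27 days = March 3, 2029.
The date on which the repair-or-replace obligation becomes due: counting 3 business days from Saturday, March 3, 2029 (Mar 5, Mar 6, Mar 7, skipping weekends) reaches Wednesday, March 7, 2029.

March 7, 2029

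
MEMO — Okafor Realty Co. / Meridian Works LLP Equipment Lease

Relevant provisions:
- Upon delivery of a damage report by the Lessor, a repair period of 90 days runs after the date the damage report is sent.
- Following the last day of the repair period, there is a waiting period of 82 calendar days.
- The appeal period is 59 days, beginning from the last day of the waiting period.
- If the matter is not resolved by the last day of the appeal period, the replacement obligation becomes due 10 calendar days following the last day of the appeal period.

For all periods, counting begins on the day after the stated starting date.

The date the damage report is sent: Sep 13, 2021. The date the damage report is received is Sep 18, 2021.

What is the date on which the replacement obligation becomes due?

Adding 90 calendar days to Sep 13, 2021 gives Dec 12, 2021, which is the last day of the repair period.
The last day of the waiting period: 82 calendar days after Dec 12, 2021 is Mar 4, 2022.
The last day of the appeal period: Mar 4, 2022 + 59 days = May 2, 2022.
The date on which the replacement obligation becomes due: 10 calendar days after May 2, 2022 is May 12, 2022.

May 12, 2022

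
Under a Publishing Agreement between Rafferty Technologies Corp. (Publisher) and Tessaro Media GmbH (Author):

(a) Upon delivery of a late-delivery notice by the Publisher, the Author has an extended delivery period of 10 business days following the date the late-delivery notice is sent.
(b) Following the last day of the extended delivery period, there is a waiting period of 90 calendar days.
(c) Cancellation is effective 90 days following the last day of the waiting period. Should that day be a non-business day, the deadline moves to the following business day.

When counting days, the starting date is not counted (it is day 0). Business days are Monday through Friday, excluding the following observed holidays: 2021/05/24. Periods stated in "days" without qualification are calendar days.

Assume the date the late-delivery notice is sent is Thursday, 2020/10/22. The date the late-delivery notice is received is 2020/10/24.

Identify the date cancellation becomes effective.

From Thursday, 2020/10/22, 10 business days (Oct 23, Oct 26, Oct 27, Oct 28, Oct 29, Oct 30, Nov 2, Nov 3, Nov 4, Nov 5, skipping weekends) brings us to Thursday, 2020/11/05, which is the last day of the extended delivery period.
The last day of the waiting period: 90 calendar days after 2020/11/05 is 2021/02/03.
Adding 90 calendar days to 2021/02/03 gives 2021/05/04, which is the date cancellation becomes effective. 2021/05/04 is a Tuesday and is not a listed holiday, so no roll-forward applies.

2021/05/04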